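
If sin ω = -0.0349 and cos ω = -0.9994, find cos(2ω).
cos(2ω) = cos²ω - sin²ω = 0.9976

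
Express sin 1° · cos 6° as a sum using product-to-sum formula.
sin 1° cos 6° = (1/2)[sin(1°+6°) + sin(1°-6°)]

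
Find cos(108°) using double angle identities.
cos(108°) = cos²54° - sin²54° = -0.309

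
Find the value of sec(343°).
sec(343°) = 1.046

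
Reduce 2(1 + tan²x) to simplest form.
2(1 + tan²x) = 2(sec²x) (using Pythagorean identity)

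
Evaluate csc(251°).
csc(251°) = -1.058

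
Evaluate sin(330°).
sin(330°) = -1/2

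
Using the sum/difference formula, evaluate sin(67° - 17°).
sin(67° - 17°) = sin 67° cos 17° - cos 67° sin 17° = 0.766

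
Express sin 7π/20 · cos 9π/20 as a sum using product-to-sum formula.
sin 7π/20 cos 9π/20 = (1/2)[sin(7π/20+9π/20) + sin(7π/20-9π/20)]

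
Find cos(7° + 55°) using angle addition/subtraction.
cos(7° + 55°) = cos 7° cos 55° - sin 7° sin 55° = 0.4695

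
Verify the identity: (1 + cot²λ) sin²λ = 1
LHS = csc²λ · sin²λ = (1/sin²λ) · sin²λ = 1 = RHS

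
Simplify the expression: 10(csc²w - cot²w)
10(csc²w - cot²w) = 10 (using Pythagorean identity)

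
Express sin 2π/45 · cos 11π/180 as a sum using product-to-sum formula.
sin 2π/45 cos 11π/180 = (1/2)[sin(2π/45+11π/180) + sin(2π/45-11π/180)]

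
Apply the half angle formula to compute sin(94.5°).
sin(94.5°) = √((1 - cos 189°)/2) = 0.9969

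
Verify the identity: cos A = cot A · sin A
RHS = (cos A/sin A) · sin A = cos A = LHS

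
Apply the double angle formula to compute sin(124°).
sin(124°) = 2 sin 62° cos 62° = 0.829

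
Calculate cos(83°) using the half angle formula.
cos(83°) = √((1 + cos 166°)/2) = 0.1219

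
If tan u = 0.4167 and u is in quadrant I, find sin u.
sin u = 0.3846 (using tan²u + 1 = sec²u)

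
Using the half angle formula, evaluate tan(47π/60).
tan(47π/60) = sin 47π/30 / (1 + cos 47π/30) = -0.8098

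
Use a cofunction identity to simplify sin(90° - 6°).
sin(90° - 6°) = cos(6°)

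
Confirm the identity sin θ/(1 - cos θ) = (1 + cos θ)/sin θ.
LHS = sin θ(1 + cos θ) / ((1 - cos θ)(1 + cos θ)) = sin θ(1 + cos θ) / (1 - cos²θ) = sin θ(1 + cos θ) / sin²θ = (1 + cos θ)/sin θ = RHS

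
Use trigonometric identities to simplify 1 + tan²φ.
1 + tan²φ = sec²φ (using Pythagorean identity)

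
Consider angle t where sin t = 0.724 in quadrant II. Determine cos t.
cos t = ±√(1 - sin²t) = -0.6898 (negative in QII)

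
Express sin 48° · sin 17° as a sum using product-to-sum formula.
sin 48° sin 17° = (1/2)[cos(48°-17°) - cos(48°+17°)]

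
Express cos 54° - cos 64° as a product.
cos 54° - cos 64° = -2 sin(59°) sin(-5°)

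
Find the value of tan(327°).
tan(327°) = -0.6494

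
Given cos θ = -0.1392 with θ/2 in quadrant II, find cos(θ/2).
cos(θ/2) = ±√((1 + cos θ)/2); negative since θ/2 ∈ QII, so cos(θ/2) = -0.656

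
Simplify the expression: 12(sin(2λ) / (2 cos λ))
12(sin(2λ) / (2 cos λ)) = 12(sin λ) (using Double angle)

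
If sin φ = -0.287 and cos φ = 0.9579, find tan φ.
tan φ = sin φ / cos φ = -0.2996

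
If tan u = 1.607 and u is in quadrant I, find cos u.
cos u = 0.5283 (using tan²u + 1 = sec²u)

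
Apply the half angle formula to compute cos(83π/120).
cos(83π/120) = -√((1 + cos 83π/60)/2) = -0.5664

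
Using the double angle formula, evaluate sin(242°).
sin(242°) = 2 sin 121° cos 121° = -0.8829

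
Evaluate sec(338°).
sec(338°) = 1.079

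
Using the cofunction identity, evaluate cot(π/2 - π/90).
cot(π/2 - π/90) = tan(π/90) = 0.03492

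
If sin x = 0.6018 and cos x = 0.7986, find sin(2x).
sin(2x) = 2 sin x cos x = 0.9612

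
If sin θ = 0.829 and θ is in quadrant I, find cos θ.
cos θ = 0.5592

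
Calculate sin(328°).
sin(328°) = -0.5299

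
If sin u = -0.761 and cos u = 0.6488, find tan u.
tan u = sin u / cos u = -1.173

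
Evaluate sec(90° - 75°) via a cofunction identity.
sec(90° - 75°) = csc(75°) = 1.035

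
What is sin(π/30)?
sin(π/30) = 0.1045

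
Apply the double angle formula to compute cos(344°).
cos(344°) = cos²172° - sin²172° = 0.9613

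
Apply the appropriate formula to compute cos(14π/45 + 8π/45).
cos(14π/45 + 8π/45) = cos 14π/45 cos 8π/45 - sin 14π/45 sin 8π/45 = 0.0349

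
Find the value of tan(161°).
tan(161°) = -0.3443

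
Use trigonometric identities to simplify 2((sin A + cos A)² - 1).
2((sin A + cos A)² - 1) = 2(sin(2A)) (using Pythagorean + double angle)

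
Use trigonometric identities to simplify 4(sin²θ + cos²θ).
4(sin²θ + cos²θ) = 4 (using Pythagorean identity)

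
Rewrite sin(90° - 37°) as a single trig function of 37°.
sin(90° - 37°) = cos(37°)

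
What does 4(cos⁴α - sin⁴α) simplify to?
4(cos⁴α - sin⁴α) = 4(cos(2α)) (using Factoring + double angle)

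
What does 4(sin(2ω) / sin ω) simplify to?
4(sin(2ω) / sin ω) = 4(2 cos ω) (using Double angle)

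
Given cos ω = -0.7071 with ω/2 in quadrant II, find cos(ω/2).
cos(ω/2) = ±√((1 + cos ω)/2); negative since ω/2 ∈ QII, so cos(ω/2) = -0.3827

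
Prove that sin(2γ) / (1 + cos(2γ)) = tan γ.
LHS = 2 sin γ cos γ / (2cos²γ) = sin γ/cos γ = tan γ = RHS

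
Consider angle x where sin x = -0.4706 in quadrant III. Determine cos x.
cos x = ±√(1 - sin²x) = -0.8823 (negative in QIII)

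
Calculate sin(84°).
sin(84°) = 0.9945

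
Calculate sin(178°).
sin(178°) = 0.0349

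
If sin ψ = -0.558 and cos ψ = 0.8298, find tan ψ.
tan ψ = sin ψ / cos ψ = -0.6725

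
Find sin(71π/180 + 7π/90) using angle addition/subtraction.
sin(71π/180 + 7π/90) = sin 71π/180 cos 7π/90 + cos 71π/180 sin 7π/90 = 0.9962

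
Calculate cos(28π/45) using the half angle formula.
cos(28π/45) = -√((1 + cos 56π/45)/2) = -0.3746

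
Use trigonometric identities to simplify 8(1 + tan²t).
8(1 + tan²t) = 8(sec²t) (using Pythagorean identity)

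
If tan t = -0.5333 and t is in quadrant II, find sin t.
sin t = 0.4706 (using tan²t + 1 = sec²t)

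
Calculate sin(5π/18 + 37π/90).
sin(5π/18 + 37π/90) = sin 5π/18 cos 37π/90 + cos 5π/18 sin 37π/90 = 0.829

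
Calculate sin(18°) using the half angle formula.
sin(18°) = √((1 - cos 36°)/2) = 0.309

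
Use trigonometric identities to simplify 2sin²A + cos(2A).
2sin²A + cos(2A) = 1 (using Double angle)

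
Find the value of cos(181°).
cos(181°) = -0.9998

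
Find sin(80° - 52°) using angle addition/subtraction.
sin(80° - 52°) = sin 80° cos 52° - cos 80° sin 52° = 0.4695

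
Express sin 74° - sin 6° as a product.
sin 74° - sin 6° = 2 cos(40°) sin(34°)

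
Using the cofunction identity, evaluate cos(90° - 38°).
cos(90° - 38°) = sin(38°) = 0.6157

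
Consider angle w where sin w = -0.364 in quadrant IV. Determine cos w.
cos w = √(1 - sin²w) = 0.9314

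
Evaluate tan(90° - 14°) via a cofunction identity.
tan(90° - 14°) = cot(14°) = 4.011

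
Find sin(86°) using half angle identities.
sin(86°) = √((1 - cos 172°)/2) = 0.9976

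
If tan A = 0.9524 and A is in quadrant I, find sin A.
sin A = 0.6897 (using tan²A + 1 = sec²A)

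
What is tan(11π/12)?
tan(11π/12) = -(2-√3)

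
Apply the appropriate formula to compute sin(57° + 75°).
sin(57° + 75°) = sin 57° cos 75° + cos 57° sin 75° = 0.7431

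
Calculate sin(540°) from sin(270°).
sin(540°) = 2 sin 270° cos 270° = 0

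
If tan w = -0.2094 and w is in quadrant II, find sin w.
sin w = 0.205 (using tan²w + 1 = sec²w)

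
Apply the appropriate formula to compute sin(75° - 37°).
sin(75° - 37°) = sin 75° cos 37° - cos 75° sin 37° = 0.6157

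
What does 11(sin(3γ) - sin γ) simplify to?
11(sin(3γ) - sin γ) = 11(2 cos(2γ) sin γ) (using Sum-to-product)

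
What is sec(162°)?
sec(162°) = -1.051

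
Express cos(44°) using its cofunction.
cos(44°) = sin(90° - 44°) = sin(46°)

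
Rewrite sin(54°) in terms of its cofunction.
sin(54°) = cos(90° - 54°) = cos(36°)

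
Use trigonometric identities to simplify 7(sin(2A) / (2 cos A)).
7(sin(2A) / (2 cos A)) = 7(sin A) (using Double angle)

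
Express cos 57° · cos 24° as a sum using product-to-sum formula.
cos 57° cos 24° = (1/2)[cos(57°-24°) + cos(57°+24°)]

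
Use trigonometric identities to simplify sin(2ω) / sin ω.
sin(2ω) / sin ω = 2 cos ω (using Double angle)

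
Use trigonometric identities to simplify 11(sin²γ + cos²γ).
11(sin²γ + cos²γ) = 11 (using Pythagorean identity)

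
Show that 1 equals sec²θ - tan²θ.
RHS = 1/cos²θ - sin²θ/cos²θ = (1 - sin²θ)/cos²θ = cos²θ/cos²θ = 1 = LHS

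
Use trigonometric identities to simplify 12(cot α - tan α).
12(cot α - tan α) = 12(2 cot(2α)) (using Double angle)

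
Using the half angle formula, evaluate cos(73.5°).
cos(73.5°) = √((1 + cos 147°)/2) = 0.284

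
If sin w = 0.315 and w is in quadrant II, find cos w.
cos w = -0.9491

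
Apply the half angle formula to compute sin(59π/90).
sin(59π/90) = √((1 - cos 59π/45)/2) = 0.8829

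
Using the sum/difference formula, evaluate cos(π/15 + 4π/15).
cos(π/15 + 4π/15) = cos π/15 cos 4π/15 - sin π/15 sin 4π/15 = 1/2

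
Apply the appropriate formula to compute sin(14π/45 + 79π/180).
sin(14π/45 + 79π/180) = sin 14π/45 cos 79π/180 + cos 14π/45 sin 79π/180 = √2/2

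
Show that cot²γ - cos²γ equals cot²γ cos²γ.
LHS = cos²γ/sin²γ - cos²γ = cos²γ(1/sin²γ - 1) = cos²γ · (1 - sin²γ)/sin²γ = cos²γ · cos²γ/sin²γ = cos²γ · cot²γ = RHS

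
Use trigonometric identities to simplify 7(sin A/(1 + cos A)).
7(sin A/(1 + cos A)) = 7(tan(A/2)) (using Half angle)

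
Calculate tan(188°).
tan(188°) = 0.1405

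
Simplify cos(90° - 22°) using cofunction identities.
cos(90° - 22°) = sin(22°)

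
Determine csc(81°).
csc(81°) = 1.012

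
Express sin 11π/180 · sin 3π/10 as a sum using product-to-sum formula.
sin 11π/180 sin 3π/10 = (1/2)[cos(11π/180-3π/10) - cos(11π/180+3π/10)]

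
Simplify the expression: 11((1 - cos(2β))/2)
11((1 - cos(2β))/2) = 11(sin²β) (using Power reduction)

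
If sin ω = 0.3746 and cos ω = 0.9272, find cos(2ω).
cos(2ω) = cos²ω - sin²ω = 0.7194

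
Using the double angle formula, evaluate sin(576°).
sin(576°) = 2 sin 288° cos 288° = -0.5878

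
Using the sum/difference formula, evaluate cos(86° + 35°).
cos(86° + 35°) = cos 86° cos 35° - sin 86° sin 35° = -0.515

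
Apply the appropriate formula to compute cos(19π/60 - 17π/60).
cos(19π/60 - 17π/60) = cos 19π/60 cos 17π/60 + sin 19π/60 sin 17π/60 = 0.9945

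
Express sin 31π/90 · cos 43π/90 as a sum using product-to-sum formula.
sin 31π/90 cos 43π/90 = (1/2)[sin(31π/90+43π/90) + sin(31π/90-43π/90)]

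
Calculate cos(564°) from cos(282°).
cos(564°) = cos²282° - sin²282° = -0.9135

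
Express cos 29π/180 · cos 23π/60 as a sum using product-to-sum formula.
cos 29π/180 cos 23π/60 = (1/2)[cos(29π/180-23π/60) + cos(29π/180+23π/60)]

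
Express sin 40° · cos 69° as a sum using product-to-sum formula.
sin 40° cos 69° = (1/2)[sin(40°+69°) + sin(40°-69°)]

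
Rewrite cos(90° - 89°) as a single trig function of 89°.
cos(90° - 89°) = sin(89°)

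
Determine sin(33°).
sin(33°) = 0.5446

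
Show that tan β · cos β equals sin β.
LHS = (sin β/cos β) · cos β = sin β = RHS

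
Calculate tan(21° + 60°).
tan(21° + 60°) = (tan 21° + tan 60°)/(1 - tan 21° tan 60°) = 6.314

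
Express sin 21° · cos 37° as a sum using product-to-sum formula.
sin 21° cos 37° = (1/2)[sin(21°+37°) + sin(21°-37°)]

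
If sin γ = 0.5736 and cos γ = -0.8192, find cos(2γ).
cos(2γ) = cos²γ - sin²γ = 0.3421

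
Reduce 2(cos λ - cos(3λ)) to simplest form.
2(cos λ - cos(3λ)) = 2(2 sin(2λ) sin λ) (using Sum-to-product)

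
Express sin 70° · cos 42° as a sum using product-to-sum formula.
sin 70° cos 42° = (1/2)[sin(70°+42°) + sin(70°-42°)]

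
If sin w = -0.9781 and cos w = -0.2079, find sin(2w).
sin(2w) = 2 sin w cos w = 0.4067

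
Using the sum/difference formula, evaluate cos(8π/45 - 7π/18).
cos(8π/45 - 7π/18) = cos 8π/45 cos 7π/18 + sin 8π/45 sin 7π/18 = 0.788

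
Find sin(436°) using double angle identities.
sin(436°) = 2 sin 218° cos 218° = 0.9703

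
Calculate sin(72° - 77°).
sin(72° - 77°) = sin 72° cos 77° - cos 72° sin 77° = -0.08716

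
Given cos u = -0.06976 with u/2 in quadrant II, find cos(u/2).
cos(u/2) = ±√((1 + cos u)/2); negative since u/2 ∈ QII, so cos(u/2) = -0.682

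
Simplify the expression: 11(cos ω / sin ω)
11(cos ω / sin ω) = 11(cot ω) (using Quotient identity)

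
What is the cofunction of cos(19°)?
cos(19°) = sin(90° - 19°) = sin(71°)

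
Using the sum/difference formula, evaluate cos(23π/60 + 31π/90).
cos(23π/60 + 31π/90) = cos 23π/60 cos 31π/90 - sin 23π/60 sin 31π/90 = -0.6561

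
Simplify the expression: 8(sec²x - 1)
8(sec²x - 1) = 8(tan²x) (using Pythagorean identity)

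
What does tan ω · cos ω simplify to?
tan ω · cos ω = sin ω (using Quotient identity)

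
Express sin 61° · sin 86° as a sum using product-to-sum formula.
sin 61° sin 86° = (1/2)[cos(61°-86°) - cos(61°+86°)]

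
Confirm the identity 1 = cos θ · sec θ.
RHS = cos θ · (1/cos θ) = 1 = LHS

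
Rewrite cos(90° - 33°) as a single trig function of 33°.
cos(90° - 33°) = sin(33°)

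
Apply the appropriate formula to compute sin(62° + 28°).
sin(62° + 28°) = sin 62° cos 28° + cos 62° sin 28° = 1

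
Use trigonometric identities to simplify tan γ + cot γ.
tan γ + cot γ = sec γ csc γ (using Quotient identities)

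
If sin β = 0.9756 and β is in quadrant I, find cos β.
cos β = 0.2196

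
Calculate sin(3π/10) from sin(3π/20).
sin(3π/10) = 2 sin 3π/20 cos 3π/20 = 0.809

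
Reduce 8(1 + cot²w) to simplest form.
8(1 + cot²w) = 8(csc²w) (using Pythagorean identity)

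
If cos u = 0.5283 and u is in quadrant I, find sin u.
sin u = 0.8491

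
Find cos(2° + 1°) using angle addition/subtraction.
cos(2° + 1°) = cos 2° cos 1° - sin 2° sin 1° = 0.9986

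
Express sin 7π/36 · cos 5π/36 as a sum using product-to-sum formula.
sin 7π/36 cos 5π/36 = (1/2)[sin(7π/36+5π/36) + sin(7π/36-5π/36)]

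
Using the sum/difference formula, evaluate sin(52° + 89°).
sin(52° + 89°) = sin 52° cos 89° + cos 52° sin 89° = 0.6293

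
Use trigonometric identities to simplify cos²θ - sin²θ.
cos²θ - sin²θ = cos(2θ) (using Double angle)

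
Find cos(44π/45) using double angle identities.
cos(44π/45) = cos²22π/45 - sin²22π/45 = -0.9976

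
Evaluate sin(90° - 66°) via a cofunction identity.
sin(90° - 66°) = cos(66°) = 0.4067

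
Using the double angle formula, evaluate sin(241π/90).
sin(241π/90) = 2 sin 241π/180 cos 241π/180 = 0.848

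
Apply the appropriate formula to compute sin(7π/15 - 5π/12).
sin(7π/15 - 5π/12) = sin 7π/15 cos 5π/12 - cos 7π/15 sin 5π/12 = 0.1564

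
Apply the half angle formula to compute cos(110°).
cos(110°) = -√((1 + cos 220°)/2) = -0.342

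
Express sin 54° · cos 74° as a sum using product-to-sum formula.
sin 54° cos 74° = (1/2)[sin(54°+74°) + sin(54°-74°)]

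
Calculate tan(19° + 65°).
tan(19° + 65°) = (tan 19° + tan 65°)/(1 - tan 19° tan 65°) = 9.514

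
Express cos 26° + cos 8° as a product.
cos 26° + cos 8° = 2 cos(17°) cos(9°)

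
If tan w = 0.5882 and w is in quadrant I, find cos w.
cos w = 0.8619 (using tan²w + 1 = sec²w)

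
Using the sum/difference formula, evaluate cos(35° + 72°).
cos(35° + 72°) = cos 35° cos 72° - sin 35° sin 72° = -0.2924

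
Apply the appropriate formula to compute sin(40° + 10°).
sin(40° + 10°) = sin 40° cos 10° + cos 40° sin 10° = 0.766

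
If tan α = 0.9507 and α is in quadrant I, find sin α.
sin α = 0.689 (using tan²α + 1 = sec²α)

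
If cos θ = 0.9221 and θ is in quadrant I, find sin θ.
sin θ = 0.387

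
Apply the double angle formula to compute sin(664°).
sin(664°) = 2 sin 332° cos 332° = -0.829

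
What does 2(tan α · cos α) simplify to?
2(tan α · cos α) = 2(sin α) (using Quotient identity)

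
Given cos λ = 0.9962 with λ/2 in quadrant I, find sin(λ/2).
sin(λ/2) = ±√((1 - cos λ)/2); positive since λ/2 ∈ QI, so sin(λ/2) = 0.04359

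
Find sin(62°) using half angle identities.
sin(62°) = √((1 - cos 124°)/2) = 0.8829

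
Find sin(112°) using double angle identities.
sin(112°) = 2 sin 56° cos 56° = 0.9272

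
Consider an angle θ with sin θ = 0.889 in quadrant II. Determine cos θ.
cos θ = ±√(1 - sin²θ) = -0.4579 (negative in QII)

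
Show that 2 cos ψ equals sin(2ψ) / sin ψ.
RHS = 2 sin ψ cos ψ / sin ψ = 2 cos ψ = LHS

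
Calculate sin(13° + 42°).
sin(13° + 42°) = sin 13° cos 42° + cos 13° sin 42° = 0.8192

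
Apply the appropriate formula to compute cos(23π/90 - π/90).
cos(23π/90 - π/90) = cos 23π/90 cos π/90 + sin 23π/90 sin π/90 = 0.7193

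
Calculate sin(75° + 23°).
sin(75° + 23°) = sin 75° cos 23° + cos 75° sin 23° = 0.9903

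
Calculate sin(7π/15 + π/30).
sin(7π/15 + π/30) = sin 7π/15 cos π/30 + cos 7π/15 sin π/30 = 1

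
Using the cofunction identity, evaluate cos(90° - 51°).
cos(90° - 51°) = sin(51°) = 0.7771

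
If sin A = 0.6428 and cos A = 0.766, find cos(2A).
cos(2A) = cos²A - sin²A = 0.1736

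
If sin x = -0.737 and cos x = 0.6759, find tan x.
tan x = sin x / cos x = -1.09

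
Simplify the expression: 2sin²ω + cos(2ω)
2sin²ω + cos(2ω) = 1 (using Double angle)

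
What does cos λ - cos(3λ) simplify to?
cos λ - cos(3λ) = 2 sin(2λ) sin λ (using Sum-to-product)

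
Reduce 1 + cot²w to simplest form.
1 + cot²w = csc²w (using Pythagorean identity)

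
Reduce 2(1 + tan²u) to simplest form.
2(1 + tan²u) = 2(sec²u) (using Pythagorean identity)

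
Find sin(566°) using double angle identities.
sin(566°) = 2 sin 283° cos 283° = -0.4384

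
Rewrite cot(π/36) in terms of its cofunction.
cot(π/36) = tan(π/2 - π/36) = tan(17π/36)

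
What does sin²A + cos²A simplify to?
sin²A + cos²A = 1 (using Pythagorean identity)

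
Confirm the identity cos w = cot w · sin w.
RHS = (cos w/sin w) · sin w = cos w = LHS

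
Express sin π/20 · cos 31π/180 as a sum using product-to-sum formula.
sin π/20 cos 31π/180 = (1/2)[sin(π/20+31π/180) + sin(π/20-31π/180)]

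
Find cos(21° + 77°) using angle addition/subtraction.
cos(21° + 77°) = cos 21° cos 77° - sin 21° sin 77° = -0.1392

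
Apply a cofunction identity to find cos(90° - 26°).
cos(90° - 26°) = sin(26°) = 0.4384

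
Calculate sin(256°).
sin(256°) = -0.9703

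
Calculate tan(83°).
tan(83°) = 8.144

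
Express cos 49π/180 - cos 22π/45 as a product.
cos 49π/180 - cos 22π/45 = -2 sin(137π/360) sin(-13π/120)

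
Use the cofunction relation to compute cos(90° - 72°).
cos(90° - 72°) = sin(72°) = 0.9511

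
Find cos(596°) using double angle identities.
cos(596°) = cos²298° - sin²298° = -0.5592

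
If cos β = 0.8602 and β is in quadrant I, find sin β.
sin β = 0.51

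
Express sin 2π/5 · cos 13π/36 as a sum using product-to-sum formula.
sin 2π/5 cos 13π/36 = (1/2)[sin(2π/5+13π/36) + sin(2π/5-13π/36)]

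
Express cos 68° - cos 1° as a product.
cos 68° - cos 1° = -2 sin(34.5°) sin(33.5°)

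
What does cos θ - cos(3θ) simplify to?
cos θ - cos(3θ) = 2 sin(2θ) sin θ (using Sum-to-product)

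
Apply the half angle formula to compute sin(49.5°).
sin(49.5°) = √((1 - cos 99°)/2) = 0.7604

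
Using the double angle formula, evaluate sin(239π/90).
sin(239π/90) = 2 sin 239π/180 cos 239π/180 = 0.8829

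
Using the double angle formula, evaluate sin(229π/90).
sin(229π/90) = 2 sin 229π/180 cos 229π/180 = 0.9903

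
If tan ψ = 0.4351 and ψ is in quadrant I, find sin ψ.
sin ψ = 0.399 (using tan²ψ + 1 = sec²ψ)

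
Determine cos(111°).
cos(111°) = -0.3584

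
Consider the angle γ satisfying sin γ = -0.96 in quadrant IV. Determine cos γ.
cos γ = √(1 - sin²γ) = 0.28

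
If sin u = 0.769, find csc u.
csc u = 1/sin u = 1.3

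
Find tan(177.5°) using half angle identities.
tan(177.5°) = sin 355° / (1 + cos 355°) = -0.04366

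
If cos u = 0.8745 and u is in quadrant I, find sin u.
sin u = 0.485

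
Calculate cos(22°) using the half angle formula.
cos(22°) = √((1 + cos 44°)/2) = 0.9272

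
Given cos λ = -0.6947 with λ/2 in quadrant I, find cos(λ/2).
cos(λ/2) = ±√((1 + cos λ)/2); positive since λ/2 ∈ QI, so cos(λ/2) = 0.3907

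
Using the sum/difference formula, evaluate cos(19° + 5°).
cos(19° + 5°) = cos 19° cos 5° - sin 19° sin 5° = 0.9135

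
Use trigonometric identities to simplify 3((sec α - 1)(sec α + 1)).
3((sec α - 1)(sec α + 1)) = 3(tan²α) (using Diff. of squares)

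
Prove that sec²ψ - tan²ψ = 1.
LHS = 1/cos²ψ - sin²ψ/cos²ψ = (1 - sin²ψ)/cos²ψ = cos²ψ/cos²ψ = 1 = RHS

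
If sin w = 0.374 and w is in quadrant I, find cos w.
cos w = 0.9274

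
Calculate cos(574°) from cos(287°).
cos(574°) = cos²287° - sin²287° = -0.829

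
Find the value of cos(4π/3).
cos(4π/3) = -1/2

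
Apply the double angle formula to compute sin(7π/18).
sin(7π/18) = 2 sin 7π/36 cos 7π/36 = 0.9397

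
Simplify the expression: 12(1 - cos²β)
12(1 - cos²β) = 12(sin²β) (using Pythagorean identity)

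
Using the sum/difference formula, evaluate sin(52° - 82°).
sin(52° - 82°) = sin 52° cos 82° - cos 52° sin 82° = -1/2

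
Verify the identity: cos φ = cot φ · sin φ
RHS = (cos φ/sin φ) · sin φ = cos φ = LHS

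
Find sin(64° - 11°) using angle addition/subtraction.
sin(64° - 11°) = sin 64° cos 11° - cos 64° sin 11° = 0.7986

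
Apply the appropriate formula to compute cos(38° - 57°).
cos(38° - 57°) = cos 38° cos 57° + sin 38° sin 57° = 0.9455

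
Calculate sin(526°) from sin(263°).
sin(526°) = 2 sin 263° cos 263° = 0.2419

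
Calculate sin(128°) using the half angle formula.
sin(128°) = √((1 - cos 256°)/2) = 0.788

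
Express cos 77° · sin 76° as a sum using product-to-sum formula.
cos 77° sin 76° = (1/2)[sin(77°+76°) - sin(77°-76°)]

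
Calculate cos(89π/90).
cos(89π/90) = -0.9994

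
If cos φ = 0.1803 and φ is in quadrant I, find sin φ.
sin φ = 0.9836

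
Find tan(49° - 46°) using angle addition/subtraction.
tan(49° - 46°) = (tan 49° - tan 46°)/(1 + tan 49° tan 46°) = 0.05241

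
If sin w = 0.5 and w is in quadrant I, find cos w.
cos w = 0.866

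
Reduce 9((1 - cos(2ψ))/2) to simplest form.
9((1 - cos(2ψ))/2) = 9(sin²ψ) (using Power reduction)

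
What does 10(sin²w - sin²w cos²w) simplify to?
10(sin²w - sin²w cos²w) = 10(sin⁴w) (using Factoring)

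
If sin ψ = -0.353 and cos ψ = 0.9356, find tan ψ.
tan ψ = sin ψ / cos ψ = -0.3773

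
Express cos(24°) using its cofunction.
cos(24°) = sin(90° - 24°) = sin(66°)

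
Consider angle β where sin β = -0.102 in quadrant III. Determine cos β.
cos β = ±√(1 - sin²β) = -0.9948 (negative in QIII)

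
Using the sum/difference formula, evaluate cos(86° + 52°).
cos(86° + 52°) = cos 86° cos 52° - sin 86° sin 52° = -0.7431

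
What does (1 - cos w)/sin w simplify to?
(1 - cos w)/sin w = tan(w/2) (using Half angle)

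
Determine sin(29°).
sin(29°) = 0.4848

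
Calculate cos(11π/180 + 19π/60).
cos(11π/180 + 19π/60) = cos 11π/180 cos 19π/60 - sin 11π/180 sin 19π/60 = 0.3746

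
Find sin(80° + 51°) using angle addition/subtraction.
sin(80° + 51°) = sin 80° cos 51° + cos 80° sin 51° = 0.7547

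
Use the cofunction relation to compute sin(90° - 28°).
sin(90° - 28°) = cos(28°) = 0.8829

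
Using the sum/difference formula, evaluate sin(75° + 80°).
sin(75° + 80°) = sin 75° cos 80° + cos 75° sin 80° = 0.4226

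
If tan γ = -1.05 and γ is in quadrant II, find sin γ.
sin γ = 0.7241 (using tan²γ + 1 = sec²γ)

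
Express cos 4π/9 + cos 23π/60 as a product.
cos 4π/9 + cos 23π/60 = 2 cos(149π/360) cos(11π/360)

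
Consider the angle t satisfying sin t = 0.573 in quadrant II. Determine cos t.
cos t = ±√(1 - sin²t) = -0.8196 (negative in QII)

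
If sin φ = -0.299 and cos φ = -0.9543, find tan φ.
tan φ = sin φ / cos φ = 0.3133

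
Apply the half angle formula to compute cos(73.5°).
cos(73.5°) = √((1 + cos 147°)/2) = 0.284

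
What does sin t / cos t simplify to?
sin t / cos t = tan t (using Quotient identity)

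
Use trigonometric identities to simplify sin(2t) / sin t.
sin(2t) / sin t = 2 cos t (using Double angle)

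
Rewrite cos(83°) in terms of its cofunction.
cos(83°) = sin(90° - 83°) = sin(7°)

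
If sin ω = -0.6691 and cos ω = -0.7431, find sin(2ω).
sin(2ω) = 2 sin ω cos ω = 0.9944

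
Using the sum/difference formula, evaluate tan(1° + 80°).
tan(1° + 80°) = (tan 1° + tan 80°)/(1 - tan 1° tan 80°) = 6.314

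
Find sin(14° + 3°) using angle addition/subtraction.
sin(14° + 3°) = sin 14° cos 3° + cos 14° sin 3° = 0.2924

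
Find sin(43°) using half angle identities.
sin(43°) = √((1 - cos 86°)/2) = 0.682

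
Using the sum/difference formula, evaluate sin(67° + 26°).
sin(67° + 26°) = sin 67° cos 26° + cos 67° sin 26° = 0.9986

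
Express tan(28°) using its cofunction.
tan(28°) = cot(90° - 28°) = cot(62°)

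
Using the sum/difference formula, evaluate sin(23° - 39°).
sin(23° - 39°) = sin 23° cos 39° - cos 23° sin 39° = -0.2756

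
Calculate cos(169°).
cos(169°) = -0.9816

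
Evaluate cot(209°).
cot(209°) = 1.804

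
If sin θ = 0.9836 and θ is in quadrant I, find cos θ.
cos θ = 0.1804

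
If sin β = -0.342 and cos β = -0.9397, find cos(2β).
cos(2β) = cos²β - sin²β = 0.7661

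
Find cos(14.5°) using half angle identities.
cos(14.5°) = √((1 + cos 29°)/2) = 0.9681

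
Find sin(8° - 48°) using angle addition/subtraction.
sin(8° - 48°) = sin 8° cos 48° - cos 8° sin 48° = -0.6428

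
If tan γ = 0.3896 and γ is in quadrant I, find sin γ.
sin γ = 0.363 (using tan²γ + 1 = sec²γ)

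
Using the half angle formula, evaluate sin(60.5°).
sin(60.5°) = √((1 - cos 121°)/2) = 0.8704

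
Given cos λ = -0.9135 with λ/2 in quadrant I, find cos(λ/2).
cos(λ/2) = ±√((1 + cos λ)/2); positive since λ/2 ∈ QI, so cos(λ/2) = 0.208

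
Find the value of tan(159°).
tan(159°) = -0.3839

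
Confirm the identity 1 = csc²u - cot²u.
RHS = 1/sin²u - cos²u/sin²u = (1 - cos²u)/sin²u = sin²u/sin²u = 1 = LHS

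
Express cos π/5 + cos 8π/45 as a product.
cos π/5 + cos 8π/45 = 2 cos(17π/90) cos(π/90)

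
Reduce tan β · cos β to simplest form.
tan β · cos β = sin β (using Quotient identity)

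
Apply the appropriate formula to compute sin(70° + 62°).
sin(70° + 62°) = sin 70° cos 62° + cos 70° sin 62° = 0.7431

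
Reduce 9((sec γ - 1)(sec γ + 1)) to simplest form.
9((sec γ - 1)(sec γ + 1)) = 9(tan²γ) (using Diff. of squares)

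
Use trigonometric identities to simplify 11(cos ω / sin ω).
11(cos ω / sin ω) = 11(cot ω) (using Quotient identity)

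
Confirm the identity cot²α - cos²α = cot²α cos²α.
LHS = cos²α/sin²α - cos²α = cos²α(1/sin²α - 1) = cos²α · (1 - sin²α)/sin²α = cos²α · cos²α/sin²α = cos²α · cot²α = RHS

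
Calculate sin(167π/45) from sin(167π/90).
sin(167π/45) = 2 sin 167π/90 cos 167π/90 = -0.788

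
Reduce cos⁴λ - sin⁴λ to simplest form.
cos⁴λ - sin⁴λ = cos(2λ) (using Factoring + double angle)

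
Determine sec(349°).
sec(349°) = 1.019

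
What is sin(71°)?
sin(71°) = 0.9455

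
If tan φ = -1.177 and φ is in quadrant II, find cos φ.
cos φ = -0.6475 (using tan²φ + 1 = sec²φ)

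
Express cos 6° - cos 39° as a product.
cos 6° - cos 39° = -2 sin(22.5°) sin(-16.5°)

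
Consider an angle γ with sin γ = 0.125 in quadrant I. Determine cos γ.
cos γ = √(1 - sin²γ) = 0.9922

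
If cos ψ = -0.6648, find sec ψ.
sec ψ = 1/cos ψ = -1.504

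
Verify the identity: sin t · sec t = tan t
LHS = sin t · (1/cos t) = sin t/cos t = tan t = RHS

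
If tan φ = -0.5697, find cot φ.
cot φ = 1/tan φ = -1.755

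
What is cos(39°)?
cos(39°) = 0.7771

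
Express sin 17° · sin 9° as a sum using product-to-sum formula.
sin 17° sin 9° = (1/2)[cos(17°-9°) - cos(17°+9°)]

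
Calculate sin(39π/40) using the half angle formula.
sin(39π/40) = √((1 - cos 39π/20)/2) = 0.07846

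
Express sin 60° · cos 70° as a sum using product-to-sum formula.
sin 60° cos 70° = (1/2)[sin(60°+70°) + sin(60°-70°)]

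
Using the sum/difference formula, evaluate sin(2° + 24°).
sin(2° + 24°) = sin 2° cos 24° + cos 2° sin 24° = 0.4384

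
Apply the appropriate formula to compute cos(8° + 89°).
cos(8° + 89°) = cos 8° cos 89° - sin 8° sin 89° = -0.1219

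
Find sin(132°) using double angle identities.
sin(132°) = 2 sin 66° cos 66° = 0.7431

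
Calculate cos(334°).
cos(334°) = 0.8988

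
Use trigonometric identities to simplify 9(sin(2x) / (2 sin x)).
9(sin(2x) / (2 sin x)) = 9(cos x) (using Double angle)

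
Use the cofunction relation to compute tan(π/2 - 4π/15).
tan(π/2 - 4π/15) = cot(4π/15) = 0.9004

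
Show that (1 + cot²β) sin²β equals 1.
LHS = csc²β · sin²β = (1/sin²β) · sin²β = 1 = RHS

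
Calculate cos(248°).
cos(248°) = -0.3746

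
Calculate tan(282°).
tan(282°) = -4.705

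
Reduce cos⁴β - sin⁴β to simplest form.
cos⁴β - sin⁴β = cos(2β) (using Factoring + double angle)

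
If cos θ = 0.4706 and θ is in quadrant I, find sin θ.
sin θ = 0.8823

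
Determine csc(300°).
csc(300°) = -2√3/3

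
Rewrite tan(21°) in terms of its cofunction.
tan(21°) = cot(90° - 21°) = cot(69°)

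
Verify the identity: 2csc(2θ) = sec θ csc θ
LHS = 2/sin(2θ) = 2/(2 sin θ cos θ) = 1/(sin θ cos θ) = (1/cos θ)(1/sin θ) = sec θ csc θ = RHS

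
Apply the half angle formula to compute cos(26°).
cos(26°) = √((1 + cos 52°)/2) = 0.8988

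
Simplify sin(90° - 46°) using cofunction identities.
sin(90° - 46°) = cos(46°)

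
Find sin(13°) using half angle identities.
sin(13°) = √((1 - cos 26°)/2) = 0.225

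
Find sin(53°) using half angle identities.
sin(53°) = √((1 - cos 106°)/2) = 0.7986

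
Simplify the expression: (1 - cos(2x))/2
(1 - cos(2x))/2 = sin²x (using Power reduction)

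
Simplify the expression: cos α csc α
cos α csc α = cot α (using Reciprocal + quotient)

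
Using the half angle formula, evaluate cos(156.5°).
cos(156.5°) = -√((1 + cos 313°)/2) = -0.9171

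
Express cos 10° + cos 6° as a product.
cos 10° + cos 6° = 2 cos(8°) cos(2°)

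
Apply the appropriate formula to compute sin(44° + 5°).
sin(44° + 5°) = sin 44° cos 5° + cos 44° sin 5° = 0.7547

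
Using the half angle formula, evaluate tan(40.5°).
tan(40.5°) = sin 81° / (1 + cos 81°) = 0.8541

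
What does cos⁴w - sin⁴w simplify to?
cos⁴w - sin⁴w = cos(2w) (using Factoring + double angle)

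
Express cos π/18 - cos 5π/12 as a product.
cos π/18 - cos 5π/12 = -2 sin(17π/72) sin(-13π/72)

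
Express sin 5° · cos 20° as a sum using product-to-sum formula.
sin 5° cos 20° = (1/2)[sin(5°+20°) + sin(5°-20°)]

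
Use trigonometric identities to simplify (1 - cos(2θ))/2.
(1 - cos(2θ))/2 = sin²θ (using Power reduction)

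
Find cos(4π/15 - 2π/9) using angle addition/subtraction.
cos(4π/15 - 2π/9) = cos 4π/15 cos 2π/9 + sin 4π/15 sin 2π/9 = 0.9903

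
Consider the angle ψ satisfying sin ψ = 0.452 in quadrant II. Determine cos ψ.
cos ψ = ±√(1 - sin²ψ) = -0.892 (negative in QII)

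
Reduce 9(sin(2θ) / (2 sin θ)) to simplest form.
9(sin(2θ) / (2 sin θ)) = 9(cos θ) (using Double angle)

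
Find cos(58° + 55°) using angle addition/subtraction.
cos(58° + 55°) = cos 58° cos 55° - sin 58° sin 55° = -0.3907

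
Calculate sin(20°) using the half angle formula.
sin(20°) = √((1 - cos 40°)/2) = 0.342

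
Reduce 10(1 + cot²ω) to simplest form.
10(1 + cot²ω) = 10(csc²ω) (using Pythagorean identity)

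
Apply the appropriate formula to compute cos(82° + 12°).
cos(82° + 12°) = cos 82° cos 12° - sin 82° sin 12° = -0.06976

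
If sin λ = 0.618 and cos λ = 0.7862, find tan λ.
tan λ = sin λ / cos λ = 0.7861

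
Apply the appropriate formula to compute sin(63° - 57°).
sin(63° - 57°) = sin 63° cos 57° - cos 63° sin 57° = 0.1045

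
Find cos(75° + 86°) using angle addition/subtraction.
cos(75° + 86°) = cos 75° cos 86° - sin 75° sin 86° = -0.9455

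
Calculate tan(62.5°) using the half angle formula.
tan(62.5°) = sin 125° / (1 + cos 125°) = 1.921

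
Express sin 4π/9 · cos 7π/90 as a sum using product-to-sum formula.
sin 4π/9 cos 7π/90 = (1/2)[sin(4π/9+7π/90) + sin(4π/9-7π/90)]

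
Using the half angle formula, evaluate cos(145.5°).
cos(145.5°) = -√((1 + cos 291°)/2) = -0.8241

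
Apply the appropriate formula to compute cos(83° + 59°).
cos(83° + 59°) = cos 83° cos 59° - sin 83° sin 59° = -0.788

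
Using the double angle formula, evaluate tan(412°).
tan(412°) = 2 tan 206° / (1 - tan²206°) = 1.28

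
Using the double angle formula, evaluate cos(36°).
cos(36°) = cos²18° - sin²18° = 0.809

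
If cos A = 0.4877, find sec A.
sec A = 1/cos A = 2.05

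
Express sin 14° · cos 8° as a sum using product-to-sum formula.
sin 14° cos 8° = (1/2)[sin(14°+8°) + sin(14°-8°)]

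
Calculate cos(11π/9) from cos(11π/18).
cos(11π/9) = cos²11π/18 - sin²11π/18 = -0.766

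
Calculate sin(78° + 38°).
sin(78° + 38°) = sin 78° cos 38° + cos 78° sin 38° = 0.8988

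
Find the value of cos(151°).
cos(151°) = -0.8746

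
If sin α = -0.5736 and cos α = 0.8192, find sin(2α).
sin(2α) = 2 sin α cos α = -0.9398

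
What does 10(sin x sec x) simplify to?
10(sin x sec x) = 10(tan x) (using Reciprocal + quotient)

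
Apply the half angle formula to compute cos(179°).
cos(179°) = -√((1 + cos 358°)/2) = -0.9998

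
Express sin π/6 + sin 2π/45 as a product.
sin π/6 + sin 2π/45 = 2 sin(19π/180) cos(11π/180)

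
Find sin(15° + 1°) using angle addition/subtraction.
sin(15° + 1°) = sin 15° cos 1° + cos 15° sin 1° = 0.2756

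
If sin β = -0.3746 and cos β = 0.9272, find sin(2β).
sin(2β) = 2 sin β cos β = -0.6947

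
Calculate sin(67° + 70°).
sin(67° + 70°) = sin 67° cos 70° + cos 67° sin 70° = 0.682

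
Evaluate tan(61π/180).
tan(61π/180) = 1.804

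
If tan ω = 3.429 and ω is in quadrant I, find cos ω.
cos ω = 0.28 (using tan²ω + 1 = sec²ω)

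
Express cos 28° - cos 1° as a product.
cos 28° - cos 1° = -2 sin(14.5°) sin(13.5°)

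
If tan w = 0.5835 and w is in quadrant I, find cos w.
cos w = 0.8637 (using tan²w + 1 = sec²w)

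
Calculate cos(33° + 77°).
cos(33° + 77°) = cos 33° cos 77° - sin 33° sin 77° = -0.342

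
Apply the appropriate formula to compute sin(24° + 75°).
sin(24° + 75°) = sin 24° cos 75° + cos 24° sin 75° = 0.9877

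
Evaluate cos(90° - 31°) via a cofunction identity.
cos(90° - 31°) = sin(31°) = 0.515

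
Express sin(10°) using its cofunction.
sin(10°) = cos(90° - 10°) = cos(80°)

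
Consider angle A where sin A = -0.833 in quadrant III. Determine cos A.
cos A = ±√(1 - sin²A) = -0.5533 (negative in QIII)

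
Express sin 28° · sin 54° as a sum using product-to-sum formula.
sin 28° sin 54° = (1/2)[cos(28°-54°) - cos(28°+54°)]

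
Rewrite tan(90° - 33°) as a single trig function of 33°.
tan(90° - 33°) = cot(33°)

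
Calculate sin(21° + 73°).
sin(21° + 73°) = sin 21° cos 73° + cos 21° sin 73° = 0.9976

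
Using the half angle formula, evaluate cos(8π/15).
cos(8π/15) = -√((1 + cos 16π/15)/2) = -0.1045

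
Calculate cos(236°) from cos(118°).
cos(236°) = cos²118° - sin²118° = -0.5592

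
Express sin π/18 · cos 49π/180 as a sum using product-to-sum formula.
sin π/18 cos 49π/180 = (1/2)[sin(π/18+49π/180) + sin(π/18-49π/180)]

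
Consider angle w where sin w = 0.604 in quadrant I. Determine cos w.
cos w = √(1 - sin²w) = 0.797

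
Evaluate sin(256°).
sin(256°) = -0.9703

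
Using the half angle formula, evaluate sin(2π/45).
sin(2π/45) = √((1 - cos 4π/45)/2) = 0.1392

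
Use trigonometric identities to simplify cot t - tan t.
cot t - tan t = 2 cot(2t) (using Double angle)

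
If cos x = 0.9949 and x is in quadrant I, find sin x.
sin x = 0.1009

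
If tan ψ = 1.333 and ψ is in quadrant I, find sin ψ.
sin ψ = 0.7999 (using tan²ψ + 1 = sec²ψ)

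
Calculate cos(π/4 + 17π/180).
cos(π/4 + 17π/180) = cos π/4 cos 17π/180 - sin π/4 sin 17π/180 = 0.4695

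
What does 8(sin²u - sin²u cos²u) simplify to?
8(sin²u - sin²u cos²u) = 8(sin⁴u) (using Factoring)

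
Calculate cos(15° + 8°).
cos(15° + 8°) = cos 15° cos 8° - sin 15° sin 8° = 0.9205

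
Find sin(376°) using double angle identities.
sin(376°) = 2 sin 188° cos 188° = 0.2756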